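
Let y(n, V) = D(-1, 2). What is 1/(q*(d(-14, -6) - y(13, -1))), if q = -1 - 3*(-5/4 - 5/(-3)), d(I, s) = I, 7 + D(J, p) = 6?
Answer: 4/117 ≈ 0.034188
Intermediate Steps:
D(J, p) = -1 (D(J, p) = -7 + 6 = -1)
y(n, V) = -1
q = -9/4 (q = -1 - 3*(-5*¼ - 5*(-⅓)) = -1 - 3*(-5/4 + 5/3) = -1 - 3*5/12 = -1 - 5/4 = -9/4 ≈ -2.2500)
1/(q*(d(-14, -6) - y(13, -1))) = 1/(-9*(-14 - 1*(-1))/4) = 1/(-9*(-14 + 1)/4) = 1/(-9/4*(-13)) = 1/(117/4) = 4/117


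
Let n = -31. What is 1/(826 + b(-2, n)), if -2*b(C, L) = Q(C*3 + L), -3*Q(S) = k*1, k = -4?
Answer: 3/2476 ≈ 0.0012116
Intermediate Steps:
Q(S) = 4/3 (Q(S) = -(-4)/3 = -1/3*(-4) = 4/3)
b(C, L) = -2/3 (b(C, L) = -1/2*4/3 = -2/3)
1/(826 + b(-2, n)) = 1/(826 - 2/3) = 1/(2476/3) = 3/2476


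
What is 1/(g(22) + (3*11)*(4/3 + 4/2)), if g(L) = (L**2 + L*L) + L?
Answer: 1/1100 ≈ 0.00090909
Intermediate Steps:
g(L) = L + 2*L**2 (g(L) = (L**2 + L**2) + L = 2*L**2 + L = L + 2*L**2)
1/(g(22) + (3*11)*(4/3 + 4/2)) = 1/(22*(1 + 2*22) + (3*11)*(4/3 + 4/2)) = 1/(22*(1 + 44) + 33*(4*(1/3) + 4*(1/2))) = 1/(22*45 + 33*(4/3 + 2)) = 1/(990 + 33*(10/3)) = 1/(990 + 110) = 1/1100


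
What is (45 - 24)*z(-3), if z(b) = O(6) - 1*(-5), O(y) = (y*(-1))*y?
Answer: -651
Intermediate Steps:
O(y) = -y² (O(y) = (-y)*y = -y²)
z(b) = -31 (z(b) = -1*6² - 1*(-5) = -1*36 + 5 = -36 + 5 = -31)
(45 - 24)*z(-3) = (45 - 24)*(-31) = 21*(-31) = -651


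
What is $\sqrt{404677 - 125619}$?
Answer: $\sqrt{279058} \approx 528.26$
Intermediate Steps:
$\sqrt{404677 - 125619} = \sqrt{279058}$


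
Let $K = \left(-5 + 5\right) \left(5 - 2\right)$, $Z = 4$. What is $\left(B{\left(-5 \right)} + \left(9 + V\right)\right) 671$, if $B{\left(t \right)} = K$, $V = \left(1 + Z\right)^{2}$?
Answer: $22814$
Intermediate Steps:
$K = 0$ ($K = 0 \cdot 3 = 0$)
$V = 25$ ($V = \left(1 + 4\right)^{2} = 5^{2} = 25$)
$B{\left(t \right)} = 0$
$\left(B{\left(-5 \right)} + \left(9 + V\right)\right) 671 = \left(0 + \left(9 + 25\right)\right) 671 = \left(0 + 34\right) 671 = 34 \cdot 671 = 22814$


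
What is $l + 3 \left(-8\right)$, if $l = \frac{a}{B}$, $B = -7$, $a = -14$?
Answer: $-22$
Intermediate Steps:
$l = 2$ ($l = - \frac{14}{-7} = \left(-14\right) \left(- \frac{1}{7}\right) = 2$)
$l + 3 \left(-8\right) = 2 + 3 \left(-8\right) = 2 - 24 = -22$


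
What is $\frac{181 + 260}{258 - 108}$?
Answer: $\frac{147}{50} \approx 2.94$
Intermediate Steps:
$\frac{181 + 260}{258 - 108} = \frac{441}{150} = 441 \cdot \frac{1}{150} = \frac{147}{50}$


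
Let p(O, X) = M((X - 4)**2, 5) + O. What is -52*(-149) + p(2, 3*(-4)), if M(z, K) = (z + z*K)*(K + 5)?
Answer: 23110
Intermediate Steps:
M(z, K) = (5 + K)*(z + K*z) (M(z, K) = (z + K*z)*(5 + K) = (5 + K)*(z + K*z))
p(O, X) = O + 60*(-4 + X)**2 (p(O, X) = (X - 4)**2*(5 + 5**2 + 6*5) + O = (-4 + X)**2*(5 + 25 + 30) + O = (-4 + X)**2*60 + O = 60*(-4 + X)**2 + O = O + 60*(-4 + X)**2)
-52*(-149) + p(2, 3*(-4)) = -52*(-149) + (2 + 60*(-4 + 3*(-4))**2) = 7748 + (2 + 60*(-4 - 12)**2) = 7748 + (2 + 60*(-16)**2) = 7748 + (2 + 60*256) = 7748 + (2 + 15360) = 7748 + 15362 = 23110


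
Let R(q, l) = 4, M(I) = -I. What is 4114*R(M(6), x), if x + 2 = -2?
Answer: 16456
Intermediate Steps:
x = -4 (x = -2 - 2 = -4)
4114*R(M(6), x) = 4114*4 = 16456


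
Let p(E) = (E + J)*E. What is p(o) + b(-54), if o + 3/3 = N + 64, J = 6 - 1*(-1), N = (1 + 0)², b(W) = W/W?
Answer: 4545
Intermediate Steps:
b(W) = 1
N = 1 (N = 1² = 1)
J = 7 (J = 6 + 1 = 7)
o = 64 (o = -1 + (1 + 64) = -1 + 65 = 64)
p(E) = E*(7 + E) (p(E) = (E + 7)*E = (7 + E)*E = E*(7 + E))
p(o) + b(-54) = 64*(7 + 64) + 1 = 64*71 + 1 = 4544 + 1 = 4545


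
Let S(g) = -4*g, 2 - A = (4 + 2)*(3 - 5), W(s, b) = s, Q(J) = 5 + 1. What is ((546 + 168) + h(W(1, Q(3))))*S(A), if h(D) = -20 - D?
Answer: -38808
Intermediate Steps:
Q(J) = 6
A = 14 (A = 2 - (4 + 2)*(3 - 5) = 2 - 6*(-2) = 2 - 1*(-12) = 2 + 12 = 14)
((546 + 168) + h(W(1, Q(3))))*S(A) = ((546 + 168) + (-20 - 1*1))*(-4*14) = (714 + (-20 - 1))*(-56) = (714 - 21)*(-56) = 693*(-56) = -38808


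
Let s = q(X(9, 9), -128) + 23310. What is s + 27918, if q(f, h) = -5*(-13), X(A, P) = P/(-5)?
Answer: 51293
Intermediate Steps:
X(A, P) = -P/5 (X(A, P) = P*(-⅕) = -P/5)
q(f, h) = 65
s = 23375 (s = 65 + 23310 = 23375)
s + 27918 = 23375 + 27918 = 51293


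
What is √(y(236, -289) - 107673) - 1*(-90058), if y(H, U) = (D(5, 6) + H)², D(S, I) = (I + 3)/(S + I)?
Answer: 90058 + 2*I*√1560602/11 ≈ 90058.0 + 227.13*I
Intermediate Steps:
D(S, I) = (3 + I)/(I + S)
y(H, U) = (9/11 + H)² (y(H, U) = ((3 + 6)/(6 + 5) + H)² = (9/11 + H)²)
√(y(236, -289) - 107673) - 1*(-90058) = √((9 + 11*236)²/121 - 107673) - 1*(-90058) = √((9 + 2596)²/121 - 107673) + 90058 = √((1/121)*2605² - 107673) + 90058 = √((1/121)*6786025 - 107673) + 90058 = √(6786025/121 - 107673) + 90058 = √(-6242408/121) + 90058 = 2*I*√1560602/11 + 90058 = 90058 + 2*I*√1560602/11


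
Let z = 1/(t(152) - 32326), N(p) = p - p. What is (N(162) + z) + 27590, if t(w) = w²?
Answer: 254434979/9222 ≈ 27590.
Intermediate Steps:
N(p) = 0
z = -1/9222 (z = 1/(152² - 32326) = 1/(23104 - 32326) = 1/(-9222) = -1/9222 ≈ -0.00010844)
(N(162) + z) + 27590 = (0 - 1/9222) + 27590 = -1/9222 + 27590 = 254434979/9222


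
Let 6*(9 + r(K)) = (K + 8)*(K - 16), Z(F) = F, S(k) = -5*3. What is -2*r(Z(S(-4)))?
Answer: -163/3 ≈ -54.333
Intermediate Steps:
S(k) = -15
r(K) = -9 + (-16 + K)*(8 + K)/6 (r(K) = -9 + ((K + 8)*(K - 16))/6 = -9 + ((8 + K)*(-16 + K))/6 = -9 + ((-16 + K)*(8 + K))/6 = -9 + (-16 + K)*(8 + K)/6)
-2*r(Z(S(-4))) = -2*(-91/3 - 4/3*(-15) + (⅙)*(-15)²) = -2*(-91/3 + 20 + (⅙)*225) = -2*(-91/3 + 20 + 75/2) = -2*163/6 = -163/3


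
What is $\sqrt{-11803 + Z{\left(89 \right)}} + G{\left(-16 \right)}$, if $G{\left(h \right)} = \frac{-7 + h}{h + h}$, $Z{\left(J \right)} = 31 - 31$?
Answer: $\frac{23}{32} + i \sqrt{11803} \approx 0.71875 + 108.64 i$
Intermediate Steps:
$Z{\left(J \right)} = 0$
$G{\left(h \right)} = \frac{-7 + h}{2 h}$
$\sqrt{-11803 + Z{\left(89 \right)}} + G{\left(-16 \right)} = \sqrt{-11803 + 0} + \frac{-7 - 16}{2 \left(-16\right)} = \sqrt{-11803} + \frac{1}{2} \left(- \frac{1}{16}\right) \left(-23\right) = i \sqrt{11803} + \frac{23}{32} = \frac{23}{32} + i \sqrt{11803}$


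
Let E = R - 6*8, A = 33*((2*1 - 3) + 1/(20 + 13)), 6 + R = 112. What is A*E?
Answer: -1856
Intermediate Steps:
R = 106 (R = -6 + 112 = 106)
A = -32 (A = 33*((2 - 3) + 1/33) = 33*(-1 + 1/33) = 33*(-32/33) = -32)
E = 58 (E = 106 - 6*8 = 106 - 1*48 = 106 - 48 = 58)
A*E = -32*58 = -1856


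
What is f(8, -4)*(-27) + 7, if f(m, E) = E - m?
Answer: 331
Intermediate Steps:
f(8, -4)*(-27) + 7 = (-4 - 1*8)*(-27) + 7 = (-4 - 8)*(-27) + 7 = -12*(-27) + 7 = 324 + 7 = 331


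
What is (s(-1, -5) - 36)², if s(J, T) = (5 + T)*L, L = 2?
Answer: 1296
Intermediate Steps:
s(J, T) = 10 + 2*T (s(J, T) = (5 + T)*2 = 10 + 2*T)
(s(-1, -5) - 36)² = ((10 + 2*(-5)) - 36)² = ((10 - 10) - 36)² = (0 - 36)² = (-36)² = 1296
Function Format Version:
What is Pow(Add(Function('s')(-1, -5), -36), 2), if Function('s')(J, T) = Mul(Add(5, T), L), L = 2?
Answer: 1296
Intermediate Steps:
Function('s')(J, T) = Add(10, Mul(2, T)) (Function('s')(J, T) = Mul(Add(5, T), 2) = Add(10, Mul(2, T)))
Pow(Add(Function('s')(-1, -5), -36), 2) = Pow(Add(Add(10, Mul(2, -5)), -36), 2) = Pow(Add(Add(10, -10), -36), 2) = Pow(Add(0, -36), 2) = Pow(-36, 2) = 1296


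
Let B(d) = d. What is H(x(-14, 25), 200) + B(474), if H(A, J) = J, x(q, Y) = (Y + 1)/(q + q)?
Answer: 674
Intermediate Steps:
x(q, Y) = (1 + Y)/(2*q) (x(q, Y) = (1 + Y)/((2*q)) = (1 + Y)*(1/(2*q)) = (1 + Y)/(2*q))
H(x(-14, 25), 200) + B(474) = 200 + 474 = 674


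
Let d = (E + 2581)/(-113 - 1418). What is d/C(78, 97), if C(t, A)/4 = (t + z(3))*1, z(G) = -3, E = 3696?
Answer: -6277/459300 ≈ -0.013666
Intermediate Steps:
C(t, A) = -12 + 4*t (C(t, A) = 4*((t - 3)*1) = 4*((-3 + t)*1) = 4*(-3 + t) = -12 + 4*t)
d = -6277/1531 (d = (3696 + 2581)/(-113 - 1418) = 6277/(-1531) = 6277*(-1/1531) = -6277/1531 ≈ -4.0999)
d/C(78, 97) = -6277/(1531*(-12 + 4*78)) = -6277/(1531*(-12 + 312)) = -6277/1531/300 = -6277/1531*1/300 = -6277/459300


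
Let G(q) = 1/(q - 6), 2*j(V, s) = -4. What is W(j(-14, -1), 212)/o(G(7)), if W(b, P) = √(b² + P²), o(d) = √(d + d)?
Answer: √22474 ≈ 149.91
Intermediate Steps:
j(V, s) = -2 (j(V, s) = (½)*(-4) = -2)
G(q) = 1/(-6 + q)
o(d) = √2*√d (o(d) = √(2*d) = √2*√d)
W(b, P) = √(P² + b²)
W(j(-14, -1), 212)/o(G(7)) = √(212² + (-2)²)/((√2*√(1/(-6 + 7)))) = √(44944 + 4)/((√2*√(1/1))) = √44948/((√2*√1)) = (2*√11237)/((√2*1)) = (2*√11237)/(√2) = (2*√11237)*(√2/2) = √22474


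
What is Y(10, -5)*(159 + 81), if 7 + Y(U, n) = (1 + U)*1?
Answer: 960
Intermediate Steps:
Y(U, n) = -6 + U (Y(U, n) = -7 + (1 + U)*1 = -7 + (1 + U) = -6 + U)
Y(10, -5)*(159 + 81) = (-6 + 10)*(159 + 81) = 4*240 = 960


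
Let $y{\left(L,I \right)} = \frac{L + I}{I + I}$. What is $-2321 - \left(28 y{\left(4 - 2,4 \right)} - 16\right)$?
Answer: $-2326$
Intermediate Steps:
$y{\left(L,I \right)} = \frac{I + L}{2 I}$
$-2321 - \left(28 y{\left(4 - 2,4 \right)} - 16\right) = -2321 - \left(28 \frac{4 + \left(4 - 2\right)}{2 \cdot 4} - 16\right) = -2321 - \left(28 \cdot \frac{1}{2} \cdot \frac{1}{4} \left(4 + 2\right) - 16\right) = -2321 - \left(28 \cdot \frac{1}{2} \cdot \frac{1}{4} \cdot 6 - 16\right) = -2321 - \left(28 \cdot \frac{3}{4} - 16\right) = -2321 - \left(21 - 16\right) = -2321 - 5 = -2326$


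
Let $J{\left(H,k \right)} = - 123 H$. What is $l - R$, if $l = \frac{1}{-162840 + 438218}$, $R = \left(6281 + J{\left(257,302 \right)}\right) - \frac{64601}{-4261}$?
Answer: $\frac{29704069027223}{1173385658} \approx 25315.0$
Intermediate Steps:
$R = - \frac{107866529}{4261}$ ($R = \left(6281 - 31611\right) - \frac{64601}{-4261} = \left(6281 - 31611\right) - - \frac{64601}{4261} = -25330 + \frac{64601}{4261} = - \frac{107866529}{4261} \approx -25315.0$)
$l = \frac{1}{275378} \approx 3.6314 \cdot 10^{-6}$
$l - R = \frac{1}{275378} - - \frac{107866529}{4261} = \frac{1}{275378} + \frac{107866529}{4261} = \frac{29704069027223}{1173385658}$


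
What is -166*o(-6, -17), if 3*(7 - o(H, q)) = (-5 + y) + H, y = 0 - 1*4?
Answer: -1992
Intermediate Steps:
y = -4 (y = 0 - 4 = -4)
o(H, q) = 10 - H/3 (o(H, q) = 7 - ((-5 - 4) + H)/3 = 7 - (-9 + H)/3 = 7 + (3 - H/3) = 10 - H/3)
-166*o(-6, -17) = -166*(10 - ⅓*(-6)) = -166*(10 + 2) = -166*12 = -1992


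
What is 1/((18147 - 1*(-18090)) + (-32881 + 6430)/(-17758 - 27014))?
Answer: 14924/540809805 ≈ 2.7596e-5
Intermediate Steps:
1/((18147 - 1*(-18090)) + (-32881 + 6430)/(-17758 - 27014)) = 1/((18147 + 18090) - 26451/(-44772)) = 1/(36237 - 26451*(-1/44772)) = 1/(36237 + 8817/14924) = 1/(540809805/14924) = 14924/540809805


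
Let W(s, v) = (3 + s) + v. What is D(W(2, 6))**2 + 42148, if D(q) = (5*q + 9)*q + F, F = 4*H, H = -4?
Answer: 515492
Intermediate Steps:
F = -16 (F = 4*(-4) = -16)
W(s, v) = 3 + s + v
D(q) = -16 + q*(9 + 5*q) (D(q) = (5*q + 9)*q - 16 = (9 + 5*q)*q - 16 = q*(9 + 5*q) - 16 = -16 + q*(9 + 5*q))
D(W(2, 6))**2 + 42148 = (-16 + 5*(3 + 2 + 6)**2 + 9*(3 + 2 + 6))**2 + 42148 = (-16 + 5*11**2 + 9*11)**2 + 42148 = (-16 + 5*121 + 99)**2 + 42148 = (-16 + 605 + 99)**2 + 42148 = 688**2 + 42148 = 473344 + 42148 = 515492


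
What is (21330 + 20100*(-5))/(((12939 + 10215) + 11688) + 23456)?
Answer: -39585/29149 ≈ -1.3580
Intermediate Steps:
(21330 + 20100*(-5))/(((12939 + 10215) + 11688) + 23456) = (21330 - 100500)/((23154 + 11688) + 23456) = -79170/(34842 + 23456) = -79170/58298 = -79170*1/58298 = -39585/29149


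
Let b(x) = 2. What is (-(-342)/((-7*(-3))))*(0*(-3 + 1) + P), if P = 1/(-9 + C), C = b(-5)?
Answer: -114/49 ≈ -2.3265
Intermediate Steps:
C = 2
P = -⅐ (P = 1/(-9 + 2) = 1/(-7) = -⅐ ≈ -0.14286)
(-(-342)/((-7*(-3))))*(0*(-3 + 1) + P) = (-(-342)/((-7*(-3))))*(0*(-3 + 1) - ⅐) = (-(-342)/21)*(0*(-2) - ⅐) = (-(-342)/21)*(0 - ⅐) = -18*(-19/21)*(-⅐) = (114/7)*(-⅐) = -114/49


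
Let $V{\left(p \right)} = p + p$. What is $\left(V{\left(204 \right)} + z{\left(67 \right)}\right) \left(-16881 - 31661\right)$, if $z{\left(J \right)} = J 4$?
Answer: $-32814392$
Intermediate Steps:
$z{\left(J \right)} = 4 J$
$V{\left(p \right)} = 2 p$
$\left(V{\left(204 \right)} + z{\left(67 \right)}\right) \left(-16881 - 31661\right) = \left(2 \cdot 204 + 4 \cdot 67\right) \left(-16881 - 31661\right) = \left(408 + 268\right) \left(-16881 - 31661\right) = 676 \left(-16881 - 31661\right) = 676 \left(-48542\right) = -32814392$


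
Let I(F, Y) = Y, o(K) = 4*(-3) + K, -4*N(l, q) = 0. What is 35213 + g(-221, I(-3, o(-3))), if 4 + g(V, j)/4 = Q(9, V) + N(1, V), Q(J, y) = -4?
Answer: 35181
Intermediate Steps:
N(l, q) = 0 (N(l, q) = -¼*0 = 0)
o(K) = -12 + K
g(V, j) = -32 (g(V, j) = -16 + 4*(-4 + 0) = -16 + 4*(-4) = -16 - 16 = -32)
35213 + g(-221, I(-3, o(-3))) = 35213 - 32 = 35181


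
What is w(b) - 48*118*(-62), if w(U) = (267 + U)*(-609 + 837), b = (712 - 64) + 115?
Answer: 586008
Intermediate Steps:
b = 763 (b = 648 + 115 = 763)
w(U) = 60876 + 228*U (w(U) = (267 + U)*228 = 60876 + 228*U)
w(b) - 48*118*(-62) = (60876 + 228*763) - 48*118*(-62) = (60876 + 173964) - 5664*(-62) = 234840 - 1*(-351168) = 234840 + 351168 = 586008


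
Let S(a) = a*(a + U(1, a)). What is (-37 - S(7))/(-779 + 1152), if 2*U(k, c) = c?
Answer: -221/746 ≈ -0.29625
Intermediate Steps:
U(k, c) = c/2
S(a) = 3*a**2/2 (S(a) = a*(a + a/2) = a*(3*a/2) = 3*a**2/2)
(-37 - S(7))/(-779 + 1152) = (-37 - 3*7**2/2)/(-779 + 1152) = (-37 - 3*49/2)/373 = (-37 - 1*147/2)*(1/373) = (-37 - 147/2)*(1/373) = -221/2*1/373 = -221/746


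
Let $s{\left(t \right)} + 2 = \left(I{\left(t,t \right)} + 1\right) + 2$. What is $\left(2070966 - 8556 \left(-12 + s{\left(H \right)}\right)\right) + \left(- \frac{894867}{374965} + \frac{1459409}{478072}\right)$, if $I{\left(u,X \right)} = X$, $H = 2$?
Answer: $\frac{55006542307922123}{25608609640} \approx 2.148 \cdot 10^{6}$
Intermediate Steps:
$s{\left(t \right)} = 1 + t$ ($s{\left(t \right)} = -2 + \left(\left(t + 1\right) + 2\right) = -2 + \left(\left(1 + t\right) + 2\right) = -2 + \left(3 + t\right) = 1 + t$)
$\left(2070966 - 8556 \left(-12 + s{\left(H \right)}\right)\right) + \left(- \frac{894867}{374965} + \frac{1459409}{478072}\right) = \left(2070966 - 8556 \left(-12 + \left(1 + 2\right)\right)\right) + \left(- \frac{894867}{374965} + \frac{1459409}{478072}\right) = \left(2070966 - 8556 \left(-12 + 3\right)\right) + \left(\left(-894867\right) \frac{1}{374965} + 1459409 \cdot \frac{1}{478072}\right) = \left(2070966 - -77004\right) + \left(- \frac{894867}{374965} + \frac{208487}{68296}\right) = \left(2070966 + 77004\right) + \frac{17059491323}{25608609640} = 2147970 + \frac{17059491323}{25608609640} = \frac{55006542307922123}{25608609640}$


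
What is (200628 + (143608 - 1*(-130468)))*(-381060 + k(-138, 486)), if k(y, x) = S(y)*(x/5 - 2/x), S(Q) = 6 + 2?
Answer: -219333734325824/1215 ≈ -1.8052e+11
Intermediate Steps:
S(Q) = 8
k(y, x) = -16/x + 8*x/5 (k(y, x) = 8*(x/5 - 2/x) = 8*(-2/x + x/5) = -16/x + 8*x/5)
(200628 + (143608 - 1*(-130468)))*(-381060 + k(-138, 486)) = (200628 + (143608 - 1*(-130468)))*(-381060 + (-16/486 + (8/5)*486)) = (200628 + (143608 + 130468))*(-381060 + (-16*1/486 + 3888/5)) = (200628 + 274076)*(-381060 + (-8/243 + 3888/5)) = 474704*(-381060 + 944744/1215) = 474704*(-462043156/1215) = -219333734325824/1215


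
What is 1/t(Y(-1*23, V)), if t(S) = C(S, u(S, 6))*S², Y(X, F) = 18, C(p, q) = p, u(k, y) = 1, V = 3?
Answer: 1/5832 ≈ 0.00017147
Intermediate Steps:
t(S) = S³ (t(S) = S*S² = S³)
1/t(Y(-1*23, V)) = 1/(18³) = 1/5832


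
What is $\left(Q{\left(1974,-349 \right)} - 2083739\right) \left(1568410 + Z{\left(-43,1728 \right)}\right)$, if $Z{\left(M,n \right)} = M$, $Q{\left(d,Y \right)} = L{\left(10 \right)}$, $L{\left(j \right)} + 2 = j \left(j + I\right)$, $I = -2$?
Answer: $-3267945151587$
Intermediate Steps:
$L{\left(j \right)} = -2 + j \left(-2 + j\right)$ ($L{\left(j \right)} = -2 + j \left(j - 2\right) = -2 + j \left(-2 + j\right)$)
$Q{\left(d,Y \right)} = 78$ ($Q{\left(d,Y \right)} = -2 + 10^{2} - 20 = -2 + 100 - 20 = 78$)
$\left(Q{\left(1974,-349 \right)} - 2083739\right) \left(1568410 + Z{\left(-43,1728 \right)}\right) = \left(78 - 2083739\right) \left(1568410 - 43\right) = \left(-2083661\right) 1568367 = -3267945151587$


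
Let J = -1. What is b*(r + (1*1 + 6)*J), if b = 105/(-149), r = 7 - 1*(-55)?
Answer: -5775/149 ≈ -38.758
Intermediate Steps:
r = 62 (r = 7 + 55 = 62)
b = -105/149 (b = 105*(-1/149) = -105/149 ≈ -0.70470)
b*(r + (1*1 + 6)*J) = -105*(62 + (1*1 + 6)*(-1))/149 = -105*(62 + (1 + 6)*(-1))/149 = -105*(62 + 7*(-1))/149 = -105*(62 - 7)/149 = -105/149*55 = -5775/149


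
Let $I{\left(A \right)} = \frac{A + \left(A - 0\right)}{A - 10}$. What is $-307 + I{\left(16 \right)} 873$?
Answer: $4349$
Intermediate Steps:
$I{\left(A \right)} = \frac{2 A}{-10 + A}$ ($I{\left(A \right)} = \frac{A + \left(A + 0\right)}{-10 + A} = \frac{A + A}{-10 + A} = \frac{2 A}{-10 + A}$)
$-307 + I{\left(16 \right)} 873 = -307 + 2 \cdot 16 \frac{1}{-10 + 16} \cdot 873 = -307 + 2 \cdot 16 \cdot \frac{1}{6} \cdot 873 = -307 + \frac{16}{3} \cdot 873 = -307 + 4656 = 4349$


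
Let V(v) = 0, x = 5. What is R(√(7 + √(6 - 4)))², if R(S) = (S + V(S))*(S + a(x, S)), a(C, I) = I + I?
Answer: 459 + 126*√2 ≈ 637.19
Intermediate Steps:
a(C, I) = 2*I
R(S) = 3*S² (R(S) = (S + 0)*(S + 2*S) = S*(3*S) = 3*S²)
R(√(7 + √(6 - 4)))² = (3*(√(7 + √(6 - 4)))²)² = (3*(√(7 + √2))²)² = (3*(7 + √2))² = (21 + 3*√2)²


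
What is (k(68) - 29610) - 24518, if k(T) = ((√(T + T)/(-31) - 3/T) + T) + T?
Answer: -3671459/68 - 2*√34/31 ≈ -53992.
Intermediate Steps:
k(T) = -3/T + 2*T - √2*√T/31 (k(T) = ((√(2*T)*(-1/31) - 3/T) + T) + T = (((√2*√T)*(-1/31) - 3/T) + T) + T = ((-√2*√T/31 - 3/T) + T) + T = ((-3/T - √2*√T/31) + T) + T = (T - 3/T - √2*√T/31) + T = -3/T + 2*T - √2*√T/31)
(k(68) - 29610) - 24518 = ((-3/68 + 2*68 - √2*√68/31) - 29610) - 24518 = ((-3*1/68 + 136 - √2*2*√17/31) - 29610) - 24518 = ((-3/68 + 136 - 2*√34/31) - 29610) - 24518 = ((9245/68 - 2*√34/31) - 29610) - 24518 = (-2004235/68 - 2*√34/31) - 24518 = -3671459/68 - 2*√34/31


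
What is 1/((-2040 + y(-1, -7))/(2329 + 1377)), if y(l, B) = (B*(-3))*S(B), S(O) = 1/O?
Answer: -3706/2043 ≈ -1.8140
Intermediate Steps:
y(l, B) = -3 (y(l, B) = (B*(-3))/B = (-3*B)/B = -3)
1/((-2040 + y(-1, -7))/(2329 + 1377)) = 1/((-2040 - 3)/(2329 + 1377)) = 1/(-2043/3706) = -3706/2043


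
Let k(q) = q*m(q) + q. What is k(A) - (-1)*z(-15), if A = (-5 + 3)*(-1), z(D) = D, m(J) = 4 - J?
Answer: -9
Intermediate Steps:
A = 2 (A = -2*(-1) = 2)
k(q) = q + q*(4 - q) (k(q) = q*(4 - q) + q = q + q*(4 - q))
k(A) - (-1)*z(-15) = 2*(5 - 1*2) - (-1)*(-15) = 2*(5 - 2) - 1*15 = 2*3 - 15 = 6 - 15 = -9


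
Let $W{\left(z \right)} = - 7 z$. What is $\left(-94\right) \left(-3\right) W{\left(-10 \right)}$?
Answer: $19740$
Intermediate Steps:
$\left(-94\right) \left(-3\right) W{\left(-10 \right)} = \left(-94\right) \left(-3\right) \left(\left(-7\right) \left(-10\right)\right) = 282 \cdot 70 = 19740$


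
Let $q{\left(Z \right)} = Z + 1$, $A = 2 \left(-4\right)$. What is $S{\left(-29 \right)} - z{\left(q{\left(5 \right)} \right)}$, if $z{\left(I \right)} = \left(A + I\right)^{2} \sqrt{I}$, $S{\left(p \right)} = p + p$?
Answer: $-58 - 4 \sqrt{6} \approx -67.798$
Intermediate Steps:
$A = -8$
$q{\left(Z \right)} = 1 + Z$
$S{\left(p \right)} = 2 p$
$z{\left(I \right)} = \sqrt{I} \left(-8 + I\right)^{2}$ ($z{\left(I \right)} = \left(-8 + I\right)^{2} \sqrt{I} = \sqrt{I} \left(-8 + I\right)^{2}$)
$S{\left(-29 \right)} - z{\left(q{\left(5 \right)} \right)} = 2 \left(-29\right) - \sqrt{1 + 5} \left(-8 + \left(1 + 5\right)\right)^{2} = -58 - \sqrt{6} \left(-8 + 6\right)^{2} = -58 - \sqrt{6} \left(-2\right)^{2} = -58 - \sqrt{6} \cdot 4 = -58 - 4 \sqrt{6}$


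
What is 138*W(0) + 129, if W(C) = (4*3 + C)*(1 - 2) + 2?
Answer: -1251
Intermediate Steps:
W(C) = -10 - C (W(C) = (12 + C)*(-1) + 2 = (-12 - C) + 2 = -10 - C)
138*W(0) + 129 = 138*(-10 - 1*0) + 129 = 138*(-10 + 0) + 129 = 138*(-10) + 129 = -1380 + 129 = -1251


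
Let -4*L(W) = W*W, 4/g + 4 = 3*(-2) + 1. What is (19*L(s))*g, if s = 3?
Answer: 19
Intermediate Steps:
g = -4/9 (g = 4/(-4 + (3*(-2) + 1)) = 4/(-4 + (-6 + 1)) = 4/(-4 - 5) = 4/(-9) = 4*(-⅑) = -4/9 ≈ -0.44444)
L(W) = -W²/4 (L(W) = -W*W/4 = -W²/4)
(19*L(s))*g = (19*(-¼*3²))*(-4/9) = (19*(-¼*9))*(-4/9) = (19*(-9/4))*(-4/9) = -171/4*(-4/9) = 19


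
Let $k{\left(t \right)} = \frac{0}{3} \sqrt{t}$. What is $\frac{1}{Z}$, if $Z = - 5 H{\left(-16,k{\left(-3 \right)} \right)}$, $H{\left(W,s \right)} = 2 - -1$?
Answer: $- \frac{1}{15} \approx -0.066667$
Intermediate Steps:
$k{\left(t \right)} = 0$ ($k{\left(t \right)} = 0 \cdot \frac{1}{3} \sqrt{t} = 0 \sqrt{t} = 0$)
$H{\left(W,s \right)} = 3$ ($H{\left(W,s \right)} = 2 + 1 = 3$)
$Z = -15$ ($Z = \left(-5\right) 3 = -15$)
$\frac{1}{Z} = \frac{1}{-15} = - \frac{1}{15}$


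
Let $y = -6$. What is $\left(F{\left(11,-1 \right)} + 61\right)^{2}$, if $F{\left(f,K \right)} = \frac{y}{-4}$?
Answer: $\frac{15625}{4} \approx 3906.3$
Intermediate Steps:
$F{\left(f,K \right)} = \frac{3}{2}$ ($F{\left(f,K \right)} = - \frac{6}{-4} = \left(-6\right) \left(- \frac{1}{4}\right) = \frac{3}{2}$)
$\left(F{\left(11,-1 \right)} + 61\right)^{2} = \left(\frac{3}{2} + 61\right)^{2} = \left(\frac{125}{2}\right)^{2} = \frac{15625}{4}$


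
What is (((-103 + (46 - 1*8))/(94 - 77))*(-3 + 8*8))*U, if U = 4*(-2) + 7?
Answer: 3965/17 ≈ 233.24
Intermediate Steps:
U = -1 (U = -8 + 7 = -1)
(((-103 + (46 - 1*8))/(94 - 77))*(-3 + 8*8))*U = (((-103 + (46 - 1*8))/(94 - 77))*(-3 + 8*8))*(-1) = (((-103 + (46 - 8))/17)*(-3 + 64))*(-1) = (((-103 + 38)*(1/17))*61)*(-1) = (-65*1/17*61)*(-1) = -65/17*61*(-1) = -3965/17*(-1) = 3965/17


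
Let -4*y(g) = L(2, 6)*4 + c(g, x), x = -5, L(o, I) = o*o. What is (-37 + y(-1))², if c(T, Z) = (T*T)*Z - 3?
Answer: 1521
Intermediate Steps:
L(o, I) = o²
c(T, Z) = -3 + Z*T² (c(T, Z) = T²*Z - 3 = Z*T² - 3 = -3 + Z*T²)
y(g) = -13/4 + 5*g²/4 (y(g) = -(2²*4 + (-3 - 5*g²))/4 = -(4*4 + (-3 - 5*g²))/4 = -(16 + (-3 - 5*g²))/4 = -(13 - 5*g²)/4 = -13/4 + 5*g²/4)
(-37 + y(-1))² = (-37 + (-13/4 + (5/4)*(-1)²))² = (-37 + (-13/4 + (5/4)*1))² = (-37 + (-13/4 + 5/4))² = (-37 - 2)² = (-39)² = 1521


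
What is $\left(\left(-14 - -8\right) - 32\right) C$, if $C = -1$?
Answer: $38$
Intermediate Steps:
$\left(\left(-14 - -8\right) - 32\right) C = \left(\left(-14 - -8\right) - 32\right) \left(-1\right) = \left(\left(-14 + 8\right) - 32\right) \left(-1\right) = \left(-6 - 32\right) \left(-1\right) = \left(-38\right) \left(-1\right) = 38$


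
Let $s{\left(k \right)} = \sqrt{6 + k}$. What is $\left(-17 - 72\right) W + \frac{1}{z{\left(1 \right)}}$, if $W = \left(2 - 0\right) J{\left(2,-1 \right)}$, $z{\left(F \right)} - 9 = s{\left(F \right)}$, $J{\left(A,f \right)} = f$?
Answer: $\frac{13181}{74} - \frac{\sqrt{7}}{74} \approx 178.09$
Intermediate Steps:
$z{\left(F \right)} = 9 + \sqrt{6 + F}$
$W = -2$ ($W = \left(2 - 0\right) \left(-1\right) = \left(2 + 0\right) \left(-1\right) = 2 \left(-1\right) = -2$)
$\left(-17 - 72\right) W + \frac{1}{z{\left(1 \right)}} = \left(-17 - 72\right) \left(-2\right) + \frac{1}{9 + \sqrt{6 + 1}} = \left(-17 - 72\right) \left(-2\right) + \frac{1}{9 + \sqrt{7}} = \left(-89\right) \left(-2\right) + \frac{1}{9 + \sqrt{7}} = 178 + \frac{1}{9 + \sqrt{7}}$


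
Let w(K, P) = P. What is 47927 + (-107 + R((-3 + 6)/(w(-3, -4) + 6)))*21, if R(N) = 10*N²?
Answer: 92305/2 ≈ 46153.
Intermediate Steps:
47927 + (-107 + R((-3 + 6)/(w(-3, -4) + 6)))*21 = 47927 + (-107 + 10*((-3 + 6)/(-4 + 6))²)*21 = 47927 + (-107 + 10*(3/2)²)*21 = 47927 + (-107 + 10*(9/4))*21 = 47927 + (-107 + 45/2)*21 = 47927 - 169/2*21 = 47927 - 3549/2 = 92305/2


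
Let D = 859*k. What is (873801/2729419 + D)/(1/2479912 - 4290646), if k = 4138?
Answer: -24059697893839168888/29042176806965899269 ≈ -0.82844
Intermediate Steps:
D = 3554542 (D = 859*4138 = 3554542)
(873801/2729419 + D)/(1/2479912 - 4290646) = (873801/2729419 + 3554542)/(1/2479912 - 4290646) = (873801*(1/2729419) + 3554542)/(1/2479912 - 4290646) = (873801/2729419 + 3554542)/(-10640424503151/2479912) = (9701835344899/2729419)*(-2479912/10640424503151) = -24059697893839168888/29042176806965899269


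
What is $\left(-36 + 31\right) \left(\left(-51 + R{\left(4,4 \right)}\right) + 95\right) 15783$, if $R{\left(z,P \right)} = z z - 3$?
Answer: $-4498155$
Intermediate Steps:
$R{\left(z,P \right)} = -3 + z^{2}$ ($R{\left(z,P \right)} = z^{2} - 3 = -3 + z^{2}$)
$\left(-36 + 31\right) \left(\left(-51 + R{\left(4,4 \right)}\right) + 95\right) 15783 = \left(-36 + 31\right) \left(\left(-51 - \left(3 - 4^{2}\right)\right) + 95\right) 15783 = - 5 \left(\left(-51 + \left(-3 + 16\right)\right) + 95\right) 15783 = - 5 \left(\left(-51 + 13\right) + 95\right) 15783 = - 5 \left(-38 + 95\right) 15783 = \left(-5\right) 57 \cdot 15783 = \left(-285\right) 15783 = -4498155$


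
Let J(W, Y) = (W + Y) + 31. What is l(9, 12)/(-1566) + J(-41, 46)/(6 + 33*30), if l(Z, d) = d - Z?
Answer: 1483/43326 ≈ 0.034229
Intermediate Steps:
J(W, Y) = 31 + W + Y
l(9, 12)/(-1566) + J(-41, 46)/(6 + 33*30) = (12 - 1*9)/(-1566) + (31 - 41 + 46)/(6 + 33*30) = (12 - 9)*(-1/1566) + 36/(6 + 990) = 3*(-1/1566) + 36/996 = -1/522 + 36*(1/996) = -1/522 + 3/83 = 1483/43326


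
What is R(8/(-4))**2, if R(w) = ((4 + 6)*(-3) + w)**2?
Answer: 1048576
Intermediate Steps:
R(w) = (-30 + w)**2 (R(w) = (10*(-3) + w)**2 = (-30 + w)**2)
R(8/(-4))**2 = ((-30 + 8/(-4))**2)**2 = ((-30 + 8*(-1/4))**2)**2 = ((-30 - 2)**2)**2 = ((-32)**2)**2 = 1024**2 = 1048576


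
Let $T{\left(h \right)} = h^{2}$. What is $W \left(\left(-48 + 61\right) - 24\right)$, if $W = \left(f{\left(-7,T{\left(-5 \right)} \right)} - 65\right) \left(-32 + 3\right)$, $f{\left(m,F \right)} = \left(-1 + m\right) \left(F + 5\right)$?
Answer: $-97295$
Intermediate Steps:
$f{\left(m,F \right)} = \left(-1 + m\right) \left(5 + F\right)$
$W = 8845$ ($W = \left(\left(-5 - \left(-5\right)^{2} + 5 \left(-7\right) + \left(-5\right)^{2} \left(-7\right)\right) - 65\right) \left(-32 + 3\right) = \left(\left(-5 - 25 - 35 + 25 \left(-7\right)\right) - 65\right) \left(-29\right) = \left(\left(-5 - 25 - 35 - 175\right) - 65\right) \left(-29\right) = \left(-240 - 65\right) \left(-29\right) = \left(-305\right) \left(-29\right) = 8845$)
$W \left(\left(-48 + 61\right) - 24\right) = 8845 \left(\left(-48 + 61\right) - 24\right) = 8845 \left(13 - 24\right) = 8845 \left(-11\right) = -97295$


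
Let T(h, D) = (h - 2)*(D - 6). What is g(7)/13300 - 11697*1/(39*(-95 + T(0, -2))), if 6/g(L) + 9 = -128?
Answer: 3552180869/935648350 ≈ 3.7965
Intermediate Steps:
T(h, D) = (-6 + D)*(-2 + h) (T(h, D) = (-2 + h)*(-6 + D) = (-6 + D)*(-2 + h))
g(L) = -6/137 (g(L) = 6/(-9 - 128) = 6/(-137) = 6*(-1/137) = -6/137)
g(7)/13300 - 11697*1/(39*(-95 + T(0, -2))) = -6/137/13300 - 11697*1/(39*(-95 + (12 - 6*0 - 2*(-2) - 2*0))) = -6/137*1/13300 - 11697*1/(39*(-95 + (12 + 0 + 4 + 0))) = -3/911050 - 11697*1/(39*(-95 + 16)) = -3/911050 - 11697/((-79*39)) = -3/911050 - 11697/(-3081) = -3/911050 - 11697*(-1/3081) = -3/911050 + 3899/1027 = 3552180869/935648350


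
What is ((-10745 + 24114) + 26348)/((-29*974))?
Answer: -39717/28246 ≈ -1.4061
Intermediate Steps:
((-10745 + 24114) + 26348)/((-29*974)) = (13369 + 26348)/(-28246) = 39717*(-1/28246) = -39717/28246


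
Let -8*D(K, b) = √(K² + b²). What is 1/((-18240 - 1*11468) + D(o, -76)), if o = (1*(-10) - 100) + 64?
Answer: -475328/14121042251 + 4*√1973/14121042251 ≈ -3.3648e-5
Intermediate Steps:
o = -46 (o = (-10 - 100) + 64 = -110 + 64 = -46)
D(K, b) = -√(K² + b²)/8
1/((-18240 - 1*11468) + D(o, -76)) = 1/((-18240 - 1*11468) - √((-46)² + (-76)²)/8) = 1/((-18240 - 11468) - √(2116 + 5776)/8) = 1/(-29708 - √1973/4)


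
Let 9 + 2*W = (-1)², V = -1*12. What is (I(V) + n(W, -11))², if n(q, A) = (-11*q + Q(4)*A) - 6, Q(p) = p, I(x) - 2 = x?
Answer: 256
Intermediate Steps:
V = -12
I(x) = 2 + x
W = -4 (W = -9/2 + (½)*(-1)² = -9/2 + (½)*1 = -9/2 + ½ = -4)
n(q, A) = -6 - 11*q + 4*A (n(q, A) = (-11*q + 4*A) - 6 = -6 - 11*q + 4*A)
(I(V) + n(W, -11))² = ((2 - 12) + (-6 - 11*(-4) + 4*(-11)))² = (-10 + (-6 + 44 - 44))² = (-10 - 6)² = (-16)² = 256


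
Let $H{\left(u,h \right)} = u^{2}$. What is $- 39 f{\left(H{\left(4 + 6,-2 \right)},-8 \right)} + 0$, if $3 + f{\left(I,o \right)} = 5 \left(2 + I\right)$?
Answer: $-19773$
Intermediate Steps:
$f{\left(I,o \right)} = 7 + 5 I$ ($f{\left(I,o \right)} = -3 + 5 \left(2 + I\right) = -3 + \left(10 + 5 I\right) = 7 + 5 I$)
$- 39 f{\left(H{\left(4 + 6,-2 \right)},-8 \right)} + 0 = - 39 \left(7 + 5 \left(4 + 6\right)^{2}\right) + 0 = - 39 \left(7 + 5 \cdot 10^{2}\right) + 0 = - 39 \left(7 + 5 \cdot 100\right) + 0 = - 39 \left(7 + 500\right) + 0 = \left(-39\right) 507 + 0 = -19773 + 0 = -19773$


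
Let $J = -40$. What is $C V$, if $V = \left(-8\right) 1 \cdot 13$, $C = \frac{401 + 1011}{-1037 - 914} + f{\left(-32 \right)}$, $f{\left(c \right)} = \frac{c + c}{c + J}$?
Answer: $- \frac{301600}{17559} \approx -17.176$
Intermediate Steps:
$f{\left(c \right)} = \frac{2 c}{-40 + c}$ ($f{\left(c \right)} = \frac{c + c}{c - 40} = \frac{2 c}{-40 + c}$)
$C = \frac{2900}{17559}$ ($C = \frac{401 + 1011}{-1037 - 914} + 2 \left(-32\right) \frac{1}{-40 - 32} = \frac{1412}{-1951} + 2 \left(-32\right) \frac{1}{-72} = 1412 \left(- \frac{1}{1951}\right) + 2 \left(-32\right) \left(- \frac{1}{72}\right) = - \frac{1412}{1951} + \frac{8}{9} = \frac{2900}{17559} \approx 0.16516$)
$V = -104$ ($V = \left(-8\right) 13 = -104$)
$C V = \frac{2900}{17559} \left(-104\right) = - \frac{301600}{17559}$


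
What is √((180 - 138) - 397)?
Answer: I*√355 ≈ 18.841*I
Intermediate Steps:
√((180 - 138) - 397) = √(42 - 397) = √(-355) = I*√355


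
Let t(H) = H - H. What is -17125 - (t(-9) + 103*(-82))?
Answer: -8679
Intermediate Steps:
t(H) = 0
-17125 - (t(-9) + 103*(-82)) = -17125 - (0 + 103*(-82)) = -17125 - (0 - 8446) = -17125 - 1*(-8446) = -17125 + 8446 = -8679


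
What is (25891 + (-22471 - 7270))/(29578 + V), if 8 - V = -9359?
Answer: -770/7789 ≈ -0.098857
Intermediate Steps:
V = 9367 (V = 8 - 1*(-9359) = 8 + 9359 = 9367)
(25891 + (-22471 - 7270))/(29578 + V) = (25891 + (-22471 - 7270))/(29578 + 9367) = (25891 - 29741)/38945 = -3850*1/38945 = -770/7789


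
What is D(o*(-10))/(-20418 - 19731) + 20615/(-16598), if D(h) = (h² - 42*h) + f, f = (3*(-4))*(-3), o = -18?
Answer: -137840387/74043678 ≈ -1.8616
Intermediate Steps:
f = 36 (f = -12*(-3) = 36)
D(h) = 36 + h² - 42*h (D(h) = (h² - 42*h) + 36 = 36 + h² - 42*h)
D(o*(-10))/(-20418 - 19731) + 20615/(-16598) = (36 + (-18*(-10))² - (-756)*(-10))/(-20418 - 19731) + 20615/(-16598) = (36 + 180² - 42*180)/(-40149) + 20615*(-1/16598) = (36 + 32400 - 7560)*(-1/40149) - 20615/16598 = 24876*(-1/40149) - 20615/16598 = -2764/4461 - 20615/16598 = -137840387/74043678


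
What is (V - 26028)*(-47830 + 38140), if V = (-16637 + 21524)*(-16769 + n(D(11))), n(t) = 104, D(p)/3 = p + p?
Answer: 789423786270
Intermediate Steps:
D(p) = 6*p (D(p) = 3*(p + p) = 3*(2*p) = 6*p)
V = -81441855 (V = (-16637 + 21524)*(-16769 + 104) = 4887*(-16665) = -81441855)
(V - 26028)*(-47830 + 38140) = (-81441855 - 26028)*(-47830 + 38140) = -81467883*(-9690) = 789423786270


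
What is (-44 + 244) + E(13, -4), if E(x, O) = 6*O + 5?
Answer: 181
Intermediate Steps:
E(x, O) = 5 + 6*O
(-44 + 244) + E(13, -4) = (-44 + 244) + (5 + 6*(-4)) = 200 + (5 - 24) = 200 - 19 = 181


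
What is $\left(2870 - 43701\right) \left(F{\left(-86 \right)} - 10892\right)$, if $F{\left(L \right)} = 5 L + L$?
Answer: $465800048$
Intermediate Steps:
$F{\left(L \right)} = 6 L$
$\left(2870 - 43701\right) \left(F{\left(-86 \right)} - 10892\right) = \left(2870 - 43701\right) \left(6 \left(-86\right) - 10892\right) = - 40831 \left(-516 - 10892\right) = \left(-40831\right) \left(-11408\right) = 465800048$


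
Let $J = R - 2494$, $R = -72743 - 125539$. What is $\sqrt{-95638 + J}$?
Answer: $i \sqrt{296414} \approx 544.44 i$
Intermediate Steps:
$R = -198282$
$J = -200776$ ($J = -198282 - 2494 = -200776$)
$\sqrt{-95638 + J} = \sqrt{-95638 - 200776} = \sqrt{-296414} = i \sqrt{296414}$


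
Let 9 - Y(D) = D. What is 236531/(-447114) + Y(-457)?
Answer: 208118593/447114 ≈ 465.47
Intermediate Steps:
Y(D) = 9 - D
236531/(-447114) + Y(-457) = 236531/(-447114) + (9 - 1*(-457)) = 236531*(-1/447114) + (9 + 457) = -236531/447114 + 466 = 208118593/447114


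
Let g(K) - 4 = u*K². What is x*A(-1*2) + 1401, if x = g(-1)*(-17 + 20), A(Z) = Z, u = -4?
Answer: 1401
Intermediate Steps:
g(K) = 4 - 4*K²
x = 0 (x = (4 - 4*(-1)²)*(-17 + 20) = (4 - 4*1)*3 = (4 - 4)*3 = 0*3 = 0)
x*A(-1*2) + 1401 = 0*(-1*2) + 1401 = 0*(-2) + 1401 = 0 + 1401 = 1401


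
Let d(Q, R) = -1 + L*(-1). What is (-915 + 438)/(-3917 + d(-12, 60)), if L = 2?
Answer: 477/3920 ≈ 0.12168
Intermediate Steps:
d(Q, R) = -3 (d(Q, R) = -1 + 2*(-1) = -1 - 2 = -3)
(-915 + 438)/(-3917 + d(-12, 60)) = (-915 + 438)/(-3917 - 3) = -477/(-3920) = -477*(-1/3920) = 477/3920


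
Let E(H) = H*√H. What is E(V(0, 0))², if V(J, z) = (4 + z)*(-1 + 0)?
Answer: -64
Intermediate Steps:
V(J, z) = -4 - z (V(J, z) = (4 + z)*(-1) = -4 - z)
E(H) = H^(3/2)
E(V(0, 0))² = ((-4 - 1*0)^(3/2))² = ((-4 + 0)^(3/2))² = ((-4)^(3/2))² = (-8*I)² = -64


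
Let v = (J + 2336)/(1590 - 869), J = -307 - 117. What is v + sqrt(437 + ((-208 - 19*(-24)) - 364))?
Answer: 1912/721 + sqrt(321) ≈ 20.568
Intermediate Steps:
J = -424
v = 1912/721 (v = (-424 + 2336)/(1590 - 869) = 1912/721 ≈ 2.6519)
v + sqrt(437 + ((-208 - 19*(-24)) - 364)) = 1912/721 + sqrt(437 + ((-208 - 19*(-24)) - 364)) = 1912/721 + sqrt(437 + ((-208 + 456) - 364)) = 1912/721 + sqrt(437 + (248 - 364)) = 1912/721 + sqrt(437 - 116) = 1912/721 + sqrt(321)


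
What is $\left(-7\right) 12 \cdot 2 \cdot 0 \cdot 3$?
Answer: $0$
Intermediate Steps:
$\left(-7\right) 12 \cdot 2 \cdot 0 \cdot 3 = - 84 \cdot 0 \cdot 3 = \left(-84\right) 0 = 0$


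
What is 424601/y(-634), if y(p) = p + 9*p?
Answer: -424601/6340 ≈ -66.972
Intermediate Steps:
y(p) = 10*p
424601/y(-634) = 424601/((10*(-634))) = 424601/(-6340) = 424601*(-1/6340) = -424601/6340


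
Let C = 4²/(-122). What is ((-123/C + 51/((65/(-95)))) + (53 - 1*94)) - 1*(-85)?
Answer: 94363/104 ≈ 907.34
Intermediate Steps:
C = -8/61 (C = 16*(-1/122) = -8/61 ≈ -0.13115)
((-123/C + 51/((65/(-95)))) + (53 - 1*94)) - 1*(-85) = ((-123/(-8/61) + 51/((65/(-95)))) + (53 - 1*94)) - 1*(-85) = ((-123*(-61/8) + 51/((65*(-1/95)))) + (53 - 94)) + 85 = ((7503/8 + 51/(-13/19)) - 41) + 85 = ((7503/8 + 51*(-19/13)) - 41) + 85 = ((7503/8 - 969/13) - 41) + 85 = (89787/104 - 41) + 85 = 85523/104 + 85 = 94363/104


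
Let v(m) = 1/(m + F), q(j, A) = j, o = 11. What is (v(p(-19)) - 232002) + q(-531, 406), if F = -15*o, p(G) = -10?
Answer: -40693276/175 ≈ -2.3253e+5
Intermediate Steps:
F = -165 (F = -15*11 = -165)
v(m) = 1/(-165 + m) (v(m) = 1/(m - 165) = 1/(-165 + m))
(v(p(-19)) - 232002) + q(-531, 406) = (1/(-165 - 10) - 232002) - 531 = (1/(-175) - 232002) - 531 = (-1/175 - 232002) - 531 = -40600351/175 - 531 = -40693276/175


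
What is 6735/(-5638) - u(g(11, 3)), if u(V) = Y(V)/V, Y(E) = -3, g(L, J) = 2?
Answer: 861/2819 ≈ 0.30543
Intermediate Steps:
u(V) = -3/V
6735/(-5638) - u(g(11, 3)) = 6735/(-5638) - (-3)/2 = 6735*(-1/5638) - (-3)/2 = -6735/5638 - 1*(-3/2) = -6735/5638 + 3/2 = 861/2819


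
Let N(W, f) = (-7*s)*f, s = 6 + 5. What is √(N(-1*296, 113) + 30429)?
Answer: 4*√1358 ≈ 147.40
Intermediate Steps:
s = 11
N(W, f) = -77*f (N(W, f) = (-7*11)*f = -77*f)
√(N(-1*296, 113) + 30429) = √(-77*113 + 30429) = √(-8701 + 30429) = √21728 = 4*√1358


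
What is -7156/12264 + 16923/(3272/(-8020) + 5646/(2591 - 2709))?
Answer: -6148056956263/17501883882 ≈ -351.28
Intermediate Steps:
-7156/12264 + 16923/(3272/(-8020) + 5646/(2591 - 2709)) = -7156*1/12264 + 16923/(3272*(-1/8020) + 5646/(-118)) = -1789/3066 + 16923/(-818/2005 + 5646*(-1/118)) = -1789/3066 + 16923/(-818/2005 - 2823/59) = -1789/3066 + 16923/(-5708377/118295) = -1789/3066 + 16923*(-118295/5708377) = -1789/3066 - 2001906285/5708377 = -6148056956263/17501883882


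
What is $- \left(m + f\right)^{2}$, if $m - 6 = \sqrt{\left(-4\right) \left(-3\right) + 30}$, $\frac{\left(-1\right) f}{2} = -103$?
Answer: $- \left(212 + \sqrt{42}\right)^{2} \approx -47734.0$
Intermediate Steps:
$f = 206$ ($f = \left(-2\right) \left(-103\right) = 206$)
$m = 6 + \sqrt{42}$ ($m = 6 + \sqrt{\left(-4\right) \left(-3\right) + 30} = 6 + \sqrt{12 + 30} = 6 + \sqrt{42} \approx 12.481$)
$- \left(m + f\right)^{2} = - \left(\left(6 + \sqrt{42}\right) + 206\right)^{2} = - \left(212 + \sqrt{42}\right)^{2}$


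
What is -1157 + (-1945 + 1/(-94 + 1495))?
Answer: -4345901/1401 ≈ -3102.0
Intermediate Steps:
-1157 + (-1945 + 1/(-94 + 1495)) = -1157 + (-1945 + 1/1401) = -1157 - 2724944/1401 = -4345901/1401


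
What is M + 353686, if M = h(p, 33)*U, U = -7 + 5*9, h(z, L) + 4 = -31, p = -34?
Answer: 352356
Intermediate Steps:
h(z, L) = -35 (h(z, L) = -4 - 31 = -35)
U = 38 (U = -7 + 45 = 38)
M = -1330 (M = -35*38 = -1330)
M + 353686 = -1330 + 353686 = 352356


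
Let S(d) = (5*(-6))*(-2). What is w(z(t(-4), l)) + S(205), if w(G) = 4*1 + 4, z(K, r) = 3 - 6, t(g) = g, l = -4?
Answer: 68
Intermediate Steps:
z(K, r) = -3
S(d) = 60 (S(d) = -30*(-2) = 60)
w(G) = 8 (w(G) = 4 + 4 = 8)
w(z(t(-4), l)) + S(205) = 8 + 60 = 68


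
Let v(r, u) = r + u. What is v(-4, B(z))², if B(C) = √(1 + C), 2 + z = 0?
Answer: (4 - I)² ≈ 15.0 - 8.0*I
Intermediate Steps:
z = -2 (z = -2 + 0 = -2)
v(-4, B(z))² = (-4 + √(1 - 2))² = (-4 + √(-1))² = (-4 + I)²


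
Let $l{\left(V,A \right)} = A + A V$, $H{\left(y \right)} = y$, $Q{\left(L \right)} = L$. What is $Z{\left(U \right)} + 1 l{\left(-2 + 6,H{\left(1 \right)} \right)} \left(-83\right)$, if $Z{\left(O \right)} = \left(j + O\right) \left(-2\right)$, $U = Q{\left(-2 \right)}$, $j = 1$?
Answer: $-413$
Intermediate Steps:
$U = -2$
$Z{\left(O \right)} = -2 - 2 O$ ($Z{\left(O \right)} = \left(1 + O\right) \left(-2\right) = -2 - 2 O$)
$Z{\left(U \right)} + 1 l{\left(-2 + 6,H{\left(1 \right)} \right)} \left(-83\right) = \left(-2 - -4\right) + 1 \cdot 1 \left(1 + \left(-2 + 6\right)\right) \left(-83\right) = \left(-2 + 4\right) + 1 \cdot 1 \left(1 + 4\right) \left(-83\right) = 2 + 1 \cdot 1 \cdot 5 \left(-83\right) = 2 + 1 \cdot 5 \left(-83\right) = 2 + 5 \left(-83\right) = 2 - 415 = -413$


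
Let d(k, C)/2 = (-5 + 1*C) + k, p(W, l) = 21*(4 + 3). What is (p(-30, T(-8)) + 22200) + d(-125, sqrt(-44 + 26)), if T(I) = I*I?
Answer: 22087 + 6*I*sqrt(2) ≈ 22087.0 + 8.4853*I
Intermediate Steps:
T(I) = I**2
p(W, l) = 147 (p(W, l) = 21*7 = 147)
d(k, C) = -10 + 2*C + 2*k (d(k, C) = 2*((-5 + 1*C) + k) = 2*((-5 + C) + k) = 2*(-5 + C + k) = -10 + 2*C + 2*k)
(p(-30, T(-8)) + 22200) + d(-125, sqrt(-44 + 26)) = (147 + 22200) + (-10 + 2*sqrt(-44 + 26) + 2*(-125)) = 22347 + (-10 + 2*sqrt(-18) - 250) = 22347 + (-10 + 2*(3*I*sqrt(2)) - 250) = 22347 + (-10 + 6*I*sqrt(2) - 250) = 22347 + (-260 + 6*I*sqrt(2)) = 22087 + 6*I*sqrt(2)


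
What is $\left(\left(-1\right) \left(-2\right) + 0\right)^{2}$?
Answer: $4$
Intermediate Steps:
$\left(\left(-1\right) \left(-2\right) + 0\right)^{2} = \left(2 + 0\right)^{2} = 2^{2} = 4$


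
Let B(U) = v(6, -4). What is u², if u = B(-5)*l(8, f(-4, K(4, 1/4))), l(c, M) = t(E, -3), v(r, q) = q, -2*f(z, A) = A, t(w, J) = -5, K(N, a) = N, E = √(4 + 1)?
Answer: 400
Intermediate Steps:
E = √5 ≈ 2.2361
f(z, A) = -A/2
l(c, M) = -5
B(U) = -4
u = 20 (u = -4*(-5) = 20)
u² = 20² = 400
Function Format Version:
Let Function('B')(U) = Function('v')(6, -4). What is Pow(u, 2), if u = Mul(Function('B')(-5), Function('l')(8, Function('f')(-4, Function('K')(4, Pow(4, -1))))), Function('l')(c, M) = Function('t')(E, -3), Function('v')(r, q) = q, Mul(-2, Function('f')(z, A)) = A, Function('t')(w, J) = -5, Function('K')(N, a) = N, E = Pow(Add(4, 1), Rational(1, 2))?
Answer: 400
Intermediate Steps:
E = Pow(5, Rational(1, 2)) ≈ 2.2361
Function('f')(z, A) = Mul(Rational(-1, 2), A)
Function('l')(c, M) = -5
Function('B')(U) = -4
u = 20 (u = Mul(-4, -5) = 20)
Pow(u, 2) = Pow(20, 2) = 400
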